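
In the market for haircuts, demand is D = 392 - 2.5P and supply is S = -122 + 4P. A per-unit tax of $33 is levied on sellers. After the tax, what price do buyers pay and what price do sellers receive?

Buyers pay 1292/13, sellers receive 863/13

Pre-tax equilibrium: P* = 1028/13, Q* = 2526/13.
Tax on sellers shifts supply to S = -122 + 4(P − 33) = -254 + 4P.
392 - 2.5P = -254 + 4P gives buyer price Pb = 1292/13; sellers receive Ps = 1292/13 − 33 = 863/13.
New quantity: Q = 392 − 2.5(1292/13) = 1866/13.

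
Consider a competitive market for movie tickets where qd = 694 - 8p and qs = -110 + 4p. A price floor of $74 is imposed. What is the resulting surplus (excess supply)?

Surplus = 84

Equilibrium price would be p* = 67, so the floor at 74 binds.
At p = 74: qd = 102, qs = 186.
Surplus = 186 − 102 = 84.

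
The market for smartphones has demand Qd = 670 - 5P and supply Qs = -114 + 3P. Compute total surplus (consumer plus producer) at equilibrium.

Equilibrium: 670 - 5P = -114 + 3P gives P* = 98, Q* = 180.
Demand choke price: P = 134; supply starts at P = 38.
CS = ½(134 − 98)(180) = 3240; PS = ½(98 − 38)(180) = 5400.

Total surplus = 8640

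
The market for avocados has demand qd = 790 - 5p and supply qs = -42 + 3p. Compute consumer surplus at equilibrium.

Equilibrium: 790 - 5p = -42 + 3p gives p* = 104, q* = 270.
Demand choke price (qd = 0): p = 158.
CS = ½(158 − 104)(270) = 7290.

Consumer surplus = 7290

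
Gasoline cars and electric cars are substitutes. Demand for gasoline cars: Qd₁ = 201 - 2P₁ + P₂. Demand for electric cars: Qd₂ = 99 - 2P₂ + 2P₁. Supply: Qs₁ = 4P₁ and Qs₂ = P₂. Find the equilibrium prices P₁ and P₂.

P₁ = 43.875, P₂ = 62.25

Market 1: 201 - 2P₁ + P₂ = 4P₁ → 6P₁ - P₂ = 201.
Market 2: 3P₂ - 2P₁ = 99.
Eliminating P₂: 3×(1) + 1×(2) gives 16P₁ = 702, so P₁ = 43.875.
Back-substitute into (2): P₂ = (99 + 2×43.875) / 3 = 62.25.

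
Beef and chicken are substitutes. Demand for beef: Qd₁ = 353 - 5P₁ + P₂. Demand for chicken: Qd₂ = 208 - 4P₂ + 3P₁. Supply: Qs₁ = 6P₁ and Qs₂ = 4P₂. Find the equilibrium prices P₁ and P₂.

P₁ = 3032/85, P₂ = 3347/85

Market 1: 353 - 5P₁ + P₂ = 6P₁ → 11P₁ - P₂ = 353.
Market 2: 8P₂ - 3P₁ = 208.
Eliminating P₂: 8×(1) + 1×(2) gives 85P₁ = 3032, so P₁ = 3032/85.
Back-substitute into (2): P₂ = (208 + 3×3032/85) / 8 = 3347/85.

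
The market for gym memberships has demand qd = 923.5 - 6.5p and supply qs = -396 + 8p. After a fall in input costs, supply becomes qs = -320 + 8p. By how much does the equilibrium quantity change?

Δq = 988/29

Original equilibrium: p* = 91, q* = 332.
New equilibrium: 923.5 - 6.5p = -320 + 8p, so 1243.5 = 14.5p and p' = 2487/29; q' = 923.5 − 6.5(2487/29) = 10616/29.
Change in quantity: 10616/29 − 332 = 988/29.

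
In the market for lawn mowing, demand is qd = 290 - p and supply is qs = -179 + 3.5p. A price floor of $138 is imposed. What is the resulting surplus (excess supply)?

Equilibrium price would be p* = 938/9, so the floor at 138 binds.
At p = 138: qd = 152, qs = 304.
Surplus = 304 − 152 = 152.

Surplus = 152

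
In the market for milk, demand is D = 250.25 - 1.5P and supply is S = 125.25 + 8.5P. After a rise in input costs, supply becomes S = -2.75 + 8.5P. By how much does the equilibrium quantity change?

Original equilibrium: P* = 12.5, Q* = 231.5.
New equilibrium: 250.25 - 1.5P = -2.75 + 8.5P, so 253 = 10P and P' = 25.3; Q' = 250.25 − 1.5(25.3) = 212.3.
Change in quantity: 212.3 − 231.5 = -19.2.

ΔQ = -19.2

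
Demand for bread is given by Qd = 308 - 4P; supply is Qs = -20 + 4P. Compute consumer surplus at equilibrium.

Consumer surplus = 2592

Equilibrium: 308 - 4P = -20 + 4P gives P* = 41, Q* = 144.
Demand choke price (Qd = 0): P = 77.
CS = ½(77 − 41)(144) = 2592.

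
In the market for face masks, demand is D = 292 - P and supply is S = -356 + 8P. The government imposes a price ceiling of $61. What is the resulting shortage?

Equilibrium price would be P* = 72, so the ceiling at 61 binds.
At P = 61: D = 292 − 1(61) = 231, S = -356 + 8(61) = 132.
Shortage = 231 − 132 = 99.

Shortage = 99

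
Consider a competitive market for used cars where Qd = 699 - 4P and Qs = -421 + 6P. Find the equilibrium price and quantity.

P* = 112, Q* = 251

Set Qd = Qs: 699 - 4P = -421 + 6P.
1120 = 10P, so P* = 112.
Q* = 699 − 4(112) = 251.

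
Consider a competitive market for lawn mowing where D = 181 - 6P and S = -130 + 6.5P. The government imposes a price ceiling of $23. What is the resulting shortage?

Equilibrium price would be P* = 24.88, so the ceiling at 23 binds.
At P = 23: D = 181 − 6(23) = 43, S = -130 + 6.5(23) = 19.5.
Shortage = 43 − 19.5 = 23.5.

Shortage = 23.5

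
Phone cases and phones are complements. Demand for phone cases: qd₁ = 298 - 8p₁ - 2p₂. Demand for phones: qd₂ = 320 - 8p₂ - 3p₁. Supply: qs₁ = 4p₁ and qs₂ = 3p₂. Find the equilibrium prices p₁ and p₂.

p₁ = 1319/63, p₂ = 491/21

Market 1: 298 - 8p₁ - 2p₂ = 4p₁ → 12p₁ + 2p₂ = 298.
Market 2: 11p₂ + 3p₁ = 320.
Eliminating p₂: 11×(1) − 2×(2) gives 126p₁ = 2638, so p₁ = 1319/63.
Back-substitute into (2): p₂ = (320 − 3×1319/63) / 11 = 491/21.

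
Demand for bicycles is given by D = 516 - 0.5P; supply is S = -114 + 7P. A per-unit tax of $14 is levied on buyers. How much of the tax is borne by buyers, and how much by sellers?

Pre-tax equilibrium: P* = 84, Q* = 474.
Tax on buyers shifts demand to D = 516 − 0.5(P + 14) = 509 - 0.5P.
509 - 0.5P = -114 + 7P gives seller price Ps = 1246/15; buyers pay Pb = 1246/15 + 14 = 1456/15.
New quantity: Q = 516 − 0.5(1456/15) = 7012/15.
Buyer burden = 1456/15 − 84 = 196/15; seller burden = 84 − 1246/15 = 14/15.

Buyers bear 196/15, sellers bear 14/15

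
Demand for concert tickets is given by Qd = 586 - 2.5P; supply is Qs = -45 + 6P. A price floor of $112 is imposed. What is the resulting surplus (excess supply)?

Equilibrium price would be P* = 1262/17, so the floor at 112 binds.
At P = 112: Qd = 306, Qs = 627.
Surplus = 627 − 306 = 321.

Surplus = 321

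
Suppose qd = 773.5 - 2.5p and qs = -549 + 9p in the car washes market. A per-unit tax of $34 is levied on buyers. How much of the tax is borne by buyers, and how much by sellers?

Buyers bear 612/23, sellers bear 170/23

Pre-tax equilibrium: p* = 115, q* = 486.
Tax on buyers shifts demand to qd = 773.5 − 2.5(p + 34) = 688.5 - 2.5p.
688.5 - 2.5p = -549 + 9p gives seller price ps = 2475/23; buyers pay pb = 2475/23 + 34 = 3257/23.
New quantity: q = 773.5 − 2.5(3257/23) = 9648/23.
Buyer burden = 3257/23 − 115 = 612/23; seller burden = 115 − 2475/23 = 170/23.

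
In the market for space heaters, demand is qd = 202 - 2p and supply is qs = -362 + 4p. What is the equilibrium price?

Set qd = qs: 202 - 2p = -362 + 4p.
564 = 6p, so p* = 94.
q* = 202 − 2(94) = 14.

p* = 94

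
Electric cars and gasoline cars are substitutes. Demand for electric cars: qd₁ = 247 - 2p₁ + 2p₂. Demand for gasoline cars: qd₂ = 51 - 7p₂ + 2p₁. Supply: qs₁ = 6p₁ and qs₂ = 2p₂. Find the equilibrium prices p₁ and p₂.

Market 1: 247 - 2p₁ + 2p₂ = 6p₁ → 8p₁ - 2p₂ = 247.
Market 2: 9p₂ - 2p₁ = 51.
Eliminating p₂: 9×(1) + 2×(2) gives 68p₁ = 2325, so p₁ = 2325/68.
Back-substitute into (2): p₂ = (51 + 2×2325/68) / 9 = 451/34.

p₁ = 2325/68, p₂ = 451/34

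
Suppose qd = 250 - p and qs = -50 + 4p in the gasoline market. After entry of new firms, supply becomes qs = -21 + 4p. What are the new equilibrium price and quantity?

Original equilibrium: p* = 60, q* = 190.
New equilibrium: 250 - p = -21 + 4p, so 271 = 5p and p' = 54.2; q' = 250 − 1(54.2) = 195.8.

p' = 54.2, q' = 195.8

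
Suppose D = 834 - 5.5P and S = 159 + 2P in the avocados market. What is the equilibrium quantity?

Q* = 339

Set D = S: 834 - 5.5P = 159 + 2P.
675 = 7.5P, so P* = 90.
Q* = 834 − 5.5(90) = 339.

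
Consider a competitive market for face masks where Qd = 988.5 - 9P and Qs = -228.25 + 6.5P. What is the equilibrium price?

Set Qd = Qs: 988.5 - 9P = -228.25 + 6.5P.
1216.75 = 15.5P, so P* = 78.5.
Q* = 988.5 − 9(78.5) = 282.

P* = 78.5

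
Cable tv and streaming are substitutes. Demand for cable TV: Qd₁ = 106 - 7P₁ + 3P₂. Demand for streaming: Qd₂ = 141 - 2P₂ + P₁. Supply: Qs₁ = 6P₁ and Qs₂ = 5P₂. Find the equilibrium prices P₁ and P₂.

Market 1: 106 - 7P₁ + 3P₂ = 6P₁ → 13P₁ - 3P₂ = 106.
Market 2: 7P₂ - P₁ = 141.
Eliminating P₂: 7×(1) + 3×(2) gives 88P₁ = 1165, so P₁ = 1165/88.
Back-substitute into (2): P₂ = (141 + 1×1165/88) / 7 = 1939/88.

P₁ = 1165/88, P₂ = 1939/88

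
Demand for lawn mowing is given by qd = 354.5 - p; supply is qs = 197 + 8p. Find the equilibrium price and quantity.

Set qd = qs: 354.5 - p = 197 + 8p.
157.5 = 9p, so p* = 17.5.
q* = 354.5 − 1(17.5) = 337.

p* = 17.5, q* = 337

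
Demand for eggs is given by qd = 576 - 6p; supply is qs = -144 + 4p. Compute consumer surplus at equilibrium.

Consumer surplus = 1728

Equilibrium: 576 - 6p = -144 + 4p gives p* = 72, q* = 144.
Demand choke price (qd = 0): p = 96.
CS = ½(96 − 72)(144) = 1728.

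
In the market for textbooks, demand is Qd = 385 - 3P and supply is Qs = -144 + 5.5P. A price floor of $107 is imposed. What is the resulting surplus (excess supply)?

Surplus = 380.5

Equilibrium price would be P* = 1058/17, so the floor at 107 binds.
At P = 107: Qd = 64, Qs = 444.5.
Surplus = 444.5 − 64 = 380.5.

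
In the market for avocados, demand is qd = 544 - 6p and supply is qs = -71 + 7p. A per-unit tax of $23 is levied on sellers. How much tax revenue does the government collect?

Pre-tax equilibrium: p* = 615/13, q* = 3382/13.
Tax on sellers shifts supply to qs = -71 + 7(p − 23) = -232 + 7p.
544 - 6p = -232 + 7p gives buyer price pb = 776/13; sellers receive ps = 776/13 − 23 = 477/13.
New quantity: q = 544 − 6(776/13) = 2416/13.
Revenue = 23 × 2416/13 = 55568/13.

Tax revenue = 55568/13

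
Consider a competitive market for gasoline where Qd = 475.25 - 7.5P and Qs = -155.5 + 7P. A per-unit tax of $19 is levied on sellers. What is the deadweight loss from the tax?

Deadweight loss = 37905/58

Pre-tax equilibrium: P* = 43.5, Q* = 149.
Tax on sellers shifts supply to Qs = -155.5 + 7(P − 19) = -288.5 + 7P.
475.25 - 7.5P = -288.5 + 7P gives buyer price Pb = 3055/58; sellers receive Ps = 3055/58 − 19 = 1953/58.
New quantity: Q = 475.25 − 7.5(3055/58) = 2326/29.
DWL = ½ × 19 × (149 − 2326/29) = 37905/58.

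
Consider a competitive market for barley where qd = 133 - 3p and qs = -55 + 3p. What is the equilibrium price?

p* = 94/3

Set qd = qs: 133 - 3p = -55 + 3p.
188 = 6p, so p* = 94/3.
q* = 133 − 3(94/3) = 39.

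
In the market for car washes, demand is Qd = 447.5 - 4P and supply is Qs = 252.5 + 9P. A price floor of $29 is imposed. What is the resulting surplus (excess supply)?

Equilibrium price would be P* = 15, so the floor at 29 binds.
At P = 29: Qd = 331.5, Qs = 513.5.
Surplus = 513.5 − 331.5 = 182.

Surplus = 182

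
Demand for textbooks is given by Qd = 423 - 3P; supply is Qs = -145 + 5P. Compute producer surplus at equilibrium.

Producer surplus = 4410

Equilibrium: 423 - 3P = -145 + 5P gives P* = 71, Q* = 210.
Supply starts at P = 29 (where Qs = 0).
PS = ½(71 − 29)(210) = 4410.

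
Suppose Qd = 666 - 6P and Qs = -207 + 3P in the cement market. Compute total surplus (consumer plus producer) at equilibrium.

Equilibrium: 666 - 6P = -207 + 3P gives P* = 97, Q* = 84.
Demand choke price: P = 111; supply starts at P = 69.
CS = ½(111 − 97)(84) = 588; PS = ½(97 − 69)(84) = 1176.

Total surplus = 1764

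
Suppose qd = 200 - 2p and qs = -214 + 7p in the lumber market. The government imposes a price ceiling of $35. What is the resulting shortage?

Shortage = 99

Equilibrium price would be p* = 46, so the ceiling at 35 binds.
At p = 35: qd = 200 − 2(35) = 130, qs = -214 + 7(35) = 31.
Shortage = 130 − 31 = 99.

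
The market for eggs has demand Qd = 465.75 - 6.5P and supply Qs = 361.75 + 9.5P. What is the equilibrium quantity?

Set Qd = Qs: 465.75 - 6.5P = 361.75 + 9.5P.
104 = 16P, so P* = 6.5.
Q* = 465.75 − 6.5(6.5) = 423.5.

Q* = 423.5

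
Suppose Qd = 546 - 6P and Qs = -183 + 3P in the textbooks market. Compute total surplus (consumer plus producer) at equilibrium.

Equilibrium: 546 - 6P = -183 + 3P gives P* = 81, Q* = 60.
Demand choke price: P = 91; supply starts at P = 61.
CS = ½(91 − 81)(60) = 300; PS = ½(81 − 61)(60) = 600.

Total surplus = 900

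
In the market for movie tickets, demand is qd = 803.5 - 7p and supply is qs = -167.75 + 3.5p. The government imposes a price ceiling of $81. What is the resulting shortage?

Shortage = 120.75

Equilibrium price would be p* = 92.5, so the ceiling at 81 binds.
At p = 81: qd = 803.5 − 7(81) = 236.5, qs = -167.75 + 3.5(81) = 115.75.
Shortage = 236.5 − 115.75 = 120.75.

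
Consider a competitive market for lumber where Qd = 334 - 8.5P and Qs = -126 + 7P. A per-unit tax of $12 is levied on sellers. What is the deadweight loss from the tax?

Deadweight loss = 8568/31

Pre-tax equilibrium: P* = 920/31, Q* = 2534/31.
Tax on sellers shifts supply to Qs = -126 + 7(P − 12) = -210 + 7P.
334 - 8.5P = -210 + 7P gives buyer price Pb = 1088/31; sellers receive Ps = 1088/31 − 12 = 716/31.
New quantity: Q = 334 − 8.5(1088/31) = 1106/31.
DWL = ½ × 12 × (2534/31 − 1106/31) = 8568/31.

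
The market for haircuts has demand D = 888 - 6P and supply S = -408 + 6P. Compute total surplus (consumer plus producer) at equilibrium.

Equilibrium: 888 - 6P = -408 + 6P gives P* = 108, Q* = 240.
Demand choke price: P = 148; supply starts at P = 68.
CS = ½(148 − 108)(240) = 4800; PS = ½(108 − 68)(240) = 4800.

Total surplus = 9600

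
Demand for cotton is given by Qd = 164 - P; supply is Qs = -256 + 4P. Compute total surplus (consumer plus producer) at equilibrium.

Equilibrium: 164 - P = -256 + 4P gives P* = 84, Q* = 80.
Demand choke price: P = 164; supply starts at P = 64.
CS = ½(164 − 84)(80) = 3200; PS = ½(84 − 64)(80) = 800.

Total surplus = 4000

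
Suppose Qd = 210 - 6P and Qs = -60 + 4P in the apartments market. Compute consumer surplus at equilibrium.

Consumer surplus = 192

Equilibrium: 210 - 6P = -60 + 4P gives P* = 27, Q* = 48.
Demand choke price (Qd = 0): P = 35.
CS = ½(35 − 27)(48) = 192.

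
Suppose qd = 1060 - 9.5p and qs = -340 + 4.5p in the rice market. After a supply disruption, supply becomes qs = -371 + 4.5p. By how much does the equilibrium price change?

Original equilibrium: p* = 100, q* = 110.
New equilibrium: 1060 - 9.5p = -371 + 4.5p, so 1431 = 14p and p' = 1431/14; q' = 1060 − 9.5(1431/14) = 2491/28.
Change in price: 1431/14 − 100 = 31/14.

Δp = 31/14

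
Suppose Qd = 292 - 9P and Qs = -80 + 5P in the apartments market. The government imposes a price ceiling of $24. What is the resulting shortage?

Equilibrium price would be P* = 186/7, so the ceiling at 24 binds.
At P = 24: Qd = 292 − 9(24) = 76, Qs = -80 + 5(24) = 40.
Shortage = 76 − 40 = 36.

Shortage = 36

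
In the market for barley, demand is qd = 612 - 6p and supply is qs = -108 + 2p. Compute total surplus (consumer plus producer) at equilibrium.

Equilibrium: 612 - 6p = -108 + 2p gives p* = 90, q* = 72.
Demand choke price: p = 102; supply starts at p = 54.
CS = ½(102 − 90)(72) = 432; PS = ½(90 − 54)(72) = 1296.

Total surplus = 1728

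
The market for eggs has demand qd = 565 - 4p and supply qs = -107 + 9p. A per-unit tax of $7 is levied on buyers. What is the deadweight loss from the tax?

Deadweight loss = 882/13

Pre-tax equilibrium: p* = 672/13, q* = 4657/13.
Tax on buyers shifts demand to qd = 565 − 4(p + 7) = 537 - 4p.
537 - 4p = -107 + 9p gives seller price ps = 644/13; buyers pay pb = 644/13 + 7 = 735/13.
New quantity: q = 565 − 4(735/13) = 4405/13.
DWL = ½ × 7 × (4657/13 − 4405/13) = 882/13.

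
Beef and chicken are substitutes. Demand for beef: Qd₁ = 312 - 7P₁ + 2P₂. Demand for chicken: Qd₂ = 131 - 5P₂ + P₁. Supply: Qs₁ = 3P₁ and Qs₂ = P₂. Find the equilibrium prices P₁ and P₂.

P₁ = 1067/29, P₂ = 811/29

Market 1: 312 - 7P₁ + 2P₂ = 3P₁ → 10P₁ - 2P₂ = 312.
Market 2: 6P₂ - P₁ = 131.
Eliminating P₂: 6×(1) + 2×(2) gives 58P₁ = 2134, so P₁ = 1067/29.
Back-substitute into (2): P₂ = (131 + 1×1067/29) / 6 = 811/29.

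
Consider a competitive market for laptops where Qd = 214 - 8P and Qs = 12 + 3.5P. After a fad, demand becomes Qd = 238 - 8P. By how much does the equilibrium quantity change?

ΔQ = 168/23

Original equilibrium: P* = 404/23, Q* = 1690/23.
New equilibrium: 238 - 8P = 12 + 3.5P, so 226 = 11.5P and P' = 452/23; Q' = 238 − 8(452/23) = 1858/23.
Change in quantity: 1858/23 − 1690/23 = 168/23.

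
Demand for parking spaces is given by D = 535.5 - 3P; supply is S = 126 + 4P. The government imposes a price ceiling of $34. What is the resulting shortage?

Shortage = 171.5

Equilibrium price would be P* = 58.5, so the ceiling at 34 binds.
At P = 34: D = 535.5 − 3(34) = 433.5, S = 126 + 4(34) = 262.
Shortage = 433.5 − 262 = 171.5.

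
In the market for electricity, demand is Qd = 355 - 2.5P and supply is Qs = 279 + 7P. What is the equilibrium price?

Set Qd = Qs: 355 - 2.5P = 279 + 7P.
76 = 9.5P, so P* = 8.
Q* = 355 − 2.5(8) = 335.

P* = 8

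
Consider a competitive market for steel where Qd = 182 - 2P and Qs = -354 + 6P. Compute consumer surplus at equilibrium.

Consumer surplus = 576

Equilibrium: 182 - 2P = -354 + 6P gives P* = 67, Q* = 48.
Demand choke price (Qd = 0): P = 91.
CS = ½(91 − 67)(48) = 576.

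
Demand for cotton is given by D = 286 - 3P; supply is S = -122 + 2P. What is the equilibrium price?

Set D = S: 286 - 3P = -122 + 2P.
408 = 5P, so P* = 81.6.
Q* = 286 − 3(81.6) = 41.2.

P* = 81.6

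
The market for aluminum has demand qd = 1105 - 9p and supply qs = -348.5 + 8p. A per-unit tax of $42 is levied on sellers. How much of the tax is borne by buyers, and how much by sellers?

Buyers bear 336/17, sellers bear 378/17

Pre-tax equilibrium: p* = 85.5, q* = 335.5.
Tax on sellers shifts supply to qs = -348.5 + 8(p − 42) = -684.5 + 8p.
1105 - 9p = -684.5 + 8p gives buyer price pb = 3579/34; sellers receive ps = 3579/34 − 42 = 2151/34.
New quantity: q = 1105 − 9(3579/34) = 5359/34.
Buyer burden = 3579/34 − 85.5 = 336/17; seller burden = 85.5 − 2151/34 = 378/17.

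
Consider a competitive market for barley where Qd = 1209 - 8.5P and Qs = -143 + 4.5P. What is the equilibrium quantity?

Q* = 325

Set Qd = Qs: 1209 - 8.5P = -143 + 4.5P.
1352 = 13P, so P* = 104.
Q* = 1209 − 8.5(104) = 325.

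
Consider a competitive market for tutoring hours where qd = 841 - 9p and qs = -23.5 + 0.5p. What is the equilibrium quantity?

q* = 22

Set qd = qs: 841 - 9p = -23.5 + 0.5p.
864.5 = 9.5p, so p* = 91.
q* = 841 − 9(91) = 22.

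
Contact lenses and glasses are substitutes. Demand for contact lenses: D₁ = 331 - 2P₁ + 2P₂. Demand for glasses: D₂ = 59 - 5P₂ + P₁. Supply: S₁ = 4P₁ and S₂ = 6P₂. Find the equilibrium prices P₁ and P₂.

P₁ = 58.734375, P₂ = 10.703125

Market 1: 331 - 2P₁ + 2P₂ = 4P₁ → 6P₁ - 2P₂ = 331.
Market 2: 11P₂ - P₁ = 59.
Eliminating P₂: 11×(1) + 2×(2) gives 64P₁ = 3759, so P₁ = 58.734375.
Back-substitute into (2): P₂ = (59 + 1×58.734375) / 11 = 10.703125.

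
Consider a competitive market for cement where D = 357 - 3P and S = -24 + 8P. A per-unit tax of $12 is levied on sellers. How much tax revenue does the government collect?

Pre-tax equilibrium: P* = 381/11, Q* = 2784/11.
Tax on sellers shifts supply to S = -24 + 8(P − 12) = -120 + 8P.
357 - 3P = -120 + 8P gives buyer price Pb = 477/11; sellers receive Ps = 477/11 − 12 = 345/11.
New quantity: Q = 357 − 3(477/11) = 2496/11.
Revenue = 12 × 2496/11 = 29952/11.

Tax revenue = 29952/11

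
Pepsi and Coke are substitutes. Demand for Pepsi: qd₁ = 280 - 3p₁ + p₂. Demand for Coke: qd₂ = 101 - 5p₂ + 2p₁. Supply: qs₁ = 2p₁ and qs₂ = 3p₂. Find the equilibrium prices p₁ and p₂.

Market 1: 280 - 3p₁ + p₂ = 2p₁ → 5p₁ - p₂ = 280.
Market 2: 8p₂ - 2p₁ = 101.
Eliminating p₂: 8×(1) + 1×(2) gives 38p₁ = 2341, so p₁ = 2341/38.
Back-substitute into (2): p₂ = (101 + 2×2341/38) / 8 = 1065/38.

p₁ = 2341/38, p₂ = 1065/38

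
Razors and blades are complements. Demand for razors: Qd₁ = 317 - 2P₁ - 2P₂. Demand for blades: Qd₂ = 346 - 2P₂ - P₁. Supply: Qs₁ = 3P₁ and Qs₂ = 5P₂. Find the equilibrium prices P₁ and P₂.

Market 1: 317 - 2P₁ - 2P₂ = 3P₁ → 5P₁ + 2P₂ = 317.
Market 2: 7P₂ + P₁ = 346.
Eliminating P₂: 7×(1) − 2×(2) gives 33P₁ = 1527, so P₁ = 509/11.
Back-substitute into (2): P₂ = (346 − 1×509/11) / 7 = 471/11.

P₁ = 509/11, P₂ = 471/11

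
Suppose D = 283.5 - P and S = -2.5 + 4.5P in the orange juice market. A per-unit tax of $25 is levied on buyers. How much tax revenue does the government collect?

Tax revenue = 116075/22

Pre-tax equilibrium: P* = 52, Q* = 231.5.
Tax on buyers shifts demand to D = 283.5 − 1(P + 25) = 258.5 - P.
258.5 - P = -2.5 + 4.5P gives seller price Ps = 522/11; buyers pay Pb = 522/11 + 25 = 797/11.
New quantity: Q = 283.5 − 1(797/11) = 4643/22.
Revenue = 25 × 4643/22 = 116075/22.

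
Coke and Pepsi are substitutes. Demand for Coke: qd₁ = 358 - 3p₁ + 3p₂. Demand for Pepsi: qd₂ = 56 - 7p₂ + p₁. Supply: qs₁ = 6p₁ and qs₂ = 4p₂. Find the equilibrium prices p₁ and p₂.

Market 1: 358 - 3p₁ + 3p₂ = 6p₁ → 9p₁ - 3p₂ = 358.
Market 2: 11p₂ - p₁ = 56.
Eliminating p₂: 11×(1) + 3×(2) gives 96p₁ = 4106, so p₁ = 2053/48.
Back-substitute into (2): p₂ = (56 + 1×2053/48) / 11 = 431/48.

p₁ = 2053/48, p₂ = 431/48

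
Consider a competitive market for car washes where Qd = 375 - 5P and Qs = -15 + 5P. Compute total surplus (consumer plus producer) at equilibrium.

Total surplus = 6480

Equilibrium: 375 - 5P = -15 + 5P gives P* = 39, Q* = 180.
Demand choke price: P = 75; supply starts at P = 3.
CS = ½(75 − 39)(180) = 3240; PS = ½(39 − 3)(180) = 3240.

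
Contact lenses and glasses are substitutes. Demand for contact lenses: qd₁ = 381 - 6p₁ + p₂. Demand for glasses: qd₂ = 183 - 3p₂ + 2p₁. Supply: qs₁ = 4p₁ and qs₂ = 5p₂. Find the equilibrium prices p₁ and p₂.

p₁ = 1077/26, p₂ = 432/13

Market 1: 381 - 6p₁ + p₂ = 4p₁ → 10p₁ - p₂ = 381.
Market 2: 8p₂ - 2p₁ = 183.
Eliminating p₂: 8×(1) + 1×(2) gives 78p₁ = 3231, so p₁ = 1077/26.
Back-substitute into (2): p₂ = (183 + 2×1077/26) / 8 = 432/13.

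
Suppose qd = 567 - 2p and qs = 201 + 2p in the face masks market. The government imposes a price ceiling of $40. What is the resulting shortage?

Shortage = 206

Equilibrium price would be p* = 91.5, so the ceiling at 40 binds.
At p = 40: qd = 567 − 2(40) = 487, qs = 201 + 2(40) = 281.
Shortage = 487 − 281 = 206.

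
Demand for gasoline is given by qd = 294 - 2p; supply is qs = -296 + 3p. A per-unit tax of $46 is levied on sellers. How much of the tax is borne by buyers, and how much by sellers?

Pre-tax equilibrium: p* = 118, q* = 58.
Tax on sellers shifts supply to qs = -296 + 3(p − 46) = -434 + 3p.
294 - 2p = -434 + 3p gives buyer price pb = 145.6; sellers receive ps = 145.6 − 46 = 99.6.
New quantity: q = 294 − 2(145.6) = 2.8.
Buyer burden = 145.6 − 118 = 27.6; seller burden = 118 − 99.6 = 18.4.

Buyers bear $27.6, sellers bear $18.4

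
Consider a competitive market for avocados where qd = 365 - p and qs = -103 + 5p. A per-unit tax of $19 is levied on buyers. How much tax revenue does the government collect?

Tax revenue = 30913/6

Pre-tax equilibrium: p* = 78, q* = 287.
Tax on buyers shifts demand to qd = 365 − 1(p + 19) = 346 - p.
346 - p = -103 + 5p gives seller price ps = 449/6; buyers pay pb = 449/6 + 19 = 563/6.
New quantity: q = 365 − 1(563/6) = 1627/6.
Revenue = 19 × 1627/6 = 30913/6.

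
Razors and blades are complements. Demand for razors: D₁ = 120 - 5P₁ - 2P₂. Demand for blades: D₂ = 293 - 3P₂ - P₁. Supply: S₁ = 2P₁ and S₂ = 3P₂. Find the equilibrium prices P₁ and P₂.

Market 1: 120 - 5P₁ - 2P₂ = 2P₁ → 7P₁ + 2P₂ = 120.
Market 2: 6P₂ + P₁ = 293.
Eliminating P₂: 6×(1) − 2×(2) gives 40P₁ = 134, so P₁ = 3.35.
Back-substitute into (2): P₂ = (293 − 1×3.35) / 6 = 48.275.

P₁ = 3.35, P₂ = 48.275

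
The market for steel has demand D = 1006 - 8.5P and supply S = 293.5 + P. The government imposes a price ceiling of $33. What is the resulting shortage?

Equilibrium price would be P* = 75, so the ceiling at 33 binds.
At P = 33: D = 1006 − 8.5(33) = 725.5, S = 293.5 + 1(33) = 326.5.
Shortage = 725.5 − 326.5 = 399.

Shortage = 399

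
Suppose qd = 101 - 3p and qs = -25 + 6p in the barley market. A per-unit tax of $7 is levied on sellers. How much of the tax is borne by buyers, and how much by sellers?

Buyers bear 14/3, sellers bear 7/3

Pre-tax equilibrium: p* = 14, q* = 59.
Tax on sellers shifts supply to qs = -25 + 6(p − 7) = -67 + 6p.
101 - 3p = -67 + 6p gives buyer price pb = 56/3; sellers receive ps = 56/3 − 7 = 35/3.
New quantity: q = 101 − 3(56/3) = 45.
Buyer burden = 56/3 − 14 = 14/3; seller burden = 14 − 35/3 = 7/3.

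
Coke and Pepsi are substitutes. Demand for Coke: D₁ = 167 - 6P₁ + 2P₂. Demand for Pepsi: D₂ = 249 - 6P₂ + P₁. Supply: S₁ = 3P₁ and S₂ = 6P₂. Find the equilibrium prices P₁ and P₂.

Market 1: 167 - 6P₁ + 2P₂ = 3P₁ → 9P₁ - 2P₂ = 167.
Market 2: 12P₂ - P₁ = 249.
Eliminating P₂: 12×(1) + 2×(2) gives 106P₁ = 2502, so P₁ = 1251/53.
Back-substitute into (2): P₂ = (249 + 1×1251/53) / 12 = 1204/53.

P₁ = 1251/53, P₂ = 1204/53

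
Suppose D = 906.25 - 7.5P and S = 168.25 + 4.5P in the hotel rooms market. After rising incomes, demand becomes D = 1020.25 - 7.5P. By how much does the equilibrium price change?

ΔP = 9.5

Original equilibrium: P* = 61.5, Q* = 445.
New equilibrium: 1020.25 - 7.5P = 168.25 + 4.5P, so 852 = 12P and P' = 71; Q' = 1020.25 − 7.5(71) = 487.75.
Change in price: 71 − 61.5 = 9.5.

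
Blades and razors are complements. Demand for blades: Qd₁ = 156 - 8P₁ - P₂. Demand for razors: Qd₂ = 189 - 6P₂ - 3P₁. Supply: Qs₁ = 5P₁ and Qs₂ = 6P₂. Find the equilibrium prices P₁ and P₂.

Market 1: 156 - 8P₁ - P₂ = 5P₁ → 13P₁ + P₂ = 156.
Market 2: 12P₂ + 3P₁ = 189.
Eliminating P₂: 12×(1) − 1×(2) gives 153P₁ = 1683, so P₁ = 11.
Back-substitute into (2): P₂ = (189 − 3×11) / 12 = 13.

P₁ = 11, P₂ = 13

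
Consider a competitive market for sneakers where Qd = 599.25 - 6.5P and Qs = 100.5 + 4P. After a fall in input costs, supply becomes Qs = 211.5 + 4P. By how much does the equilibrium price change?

Original equilibrium: P* = 47.5, Q* = 290.5.
New equilibrium: 599.25 - 6.5P = 211.5 + 4P, so 387.75 = 10.5P and P' = 517/14; Q' = 599.25 − 6.5(517/14) = 5029/14.
Change in price: 517/14 − 47.5 = -74/7.

ΔP = -74/7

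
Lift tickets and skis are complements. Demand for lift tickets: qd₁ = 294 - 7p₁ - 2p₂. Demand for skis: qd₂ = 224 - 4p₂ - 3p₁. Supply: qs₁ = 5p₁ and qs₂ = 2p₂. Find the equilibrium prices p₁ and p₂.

p₁ = 658/33, p₂ = 301/11

Market 1: 294 - 7p₁ - 2p₂ = 5p₁ → 12p₁ + 2p₂ = 294.
Market 2: 6p₂ + 3p₁ = 224.
Eliminating p₂: 6×(1) − 2×(2) gives 66p₁ = 1316, so p₁ = 658/33.
Back-substitute into (2): p₂ = (224 − 3×658/33) / 6 = 301/11.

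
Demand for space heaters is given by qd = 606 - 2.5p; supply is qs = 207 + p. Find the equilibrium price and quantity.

p* = 114, q* = 321

Set qd = qs: 606 - 2.5p = 207 + p.
399 = 3.5p, so p* = 114.
q* = 606 − 2.5(114) = 321.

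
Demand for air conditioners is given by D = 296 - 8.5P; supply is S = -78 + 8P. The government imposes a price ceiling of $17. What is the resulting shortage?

Equilibrium price would be P* = 68/3, so the ceiling at 17 binds.
At P = 17: D = 296 − 8.5(17) = 151.5, S = -78 + 8(17) = 58.
Shortage = 151.5 − 58 = 93.5.

Shortage = 93.5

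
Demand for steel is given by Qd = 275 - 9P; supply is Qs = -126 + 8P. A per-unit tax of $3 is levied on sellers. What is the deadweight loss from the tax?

Pre-tax equilibrium: P* = 401/17, Q* = 1066/17.
Tax on sellers shifts supply to Qs = -126 + 8(P − 3) = -150 + 8P.
275 - 9P = -150 + 8P gives buyer price Pb = 25; sellers receive Ps = 25 − 3 = 22.
New quantity: Q = 275 − 9(25) = 50.
DWL = ½ × 3 × (1066/17 − 50) = 324/17.

Deadweight loss = 324/17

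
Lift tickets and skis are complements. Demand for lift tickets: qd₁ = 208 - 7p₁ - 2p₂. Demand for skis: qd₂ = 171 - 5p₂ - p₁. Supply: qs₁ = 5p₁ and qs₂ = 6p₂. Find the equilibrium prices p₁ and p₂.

Market 1: 208 - 7p₁ - 2p₂ = 5p₁ → 12p₁ + 2p₂ = 208.
Market 2: 11p₂ + p₁ = 171.
Eliminating p₂: 11×(1) − 2×(2) gives 130p₁ = 1946, so p₁ = 973/65.
Back-substitute into (2): p₂ = (171 − 1×973/65) / 11 = 922/65.

p₁ = 973/65, p₂ = 922/65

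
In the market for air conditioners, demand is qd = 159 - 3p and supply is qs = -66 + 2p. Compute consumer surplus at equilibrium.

Equilibrium: 159 - 3p = -66 + 2p gives p* = 45, q* = 24.
Demand choke price (qd = 0): p = 53.
CS = ½(53 − 45)(24) = 96.

Consumer surplus = 96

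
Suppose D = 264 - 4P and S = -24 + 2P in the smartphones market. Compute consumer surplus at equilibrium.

Consumer surplus = 648

Equilibrium: 264 - 4P = -24 + 2P gives P* = 48, Q* = 72.
Demand choke price (D = 0): P = 66.
CS = ½(66 − 48)(72) = 648.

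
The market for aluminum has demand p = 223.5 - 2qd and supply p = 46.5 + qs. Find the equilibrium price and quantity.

Set the two price expressions equal: 223.5 - 2q = 46.5 + q.
177 = 3q, so q* = 59.
p* = 223.5 − (2)(59) = 105.5.

p* = 105.5, q* = 59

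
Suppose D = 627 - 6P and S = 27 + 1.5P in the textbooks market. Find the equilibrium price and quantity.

Set D = S: 627 - 6P = 27 + 1.5P.
600 = 7.5P, so P* = 80.
Q* = 627 − 6(80) = 147.

P* = 80, Q* = 147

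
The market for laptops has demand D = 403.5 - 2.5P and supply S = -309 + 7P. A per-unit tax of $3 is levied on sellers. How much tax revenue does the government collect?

Tax revenue = 11997/19

Pre-tax equilibrium: P* = 75, Q* = 216.
Tax on sellers shifts supply to S = -309 + 7(P − 3) = -330 + 7P.
403.5 - 2.5P = -330 + 7P gives buyer price Pb = 1467/19; sellers receive Ps = 1467/19 − 3 = 1410/19.
New quantity: Q = 403.5 − 2.5(1467/19) = 3999/19.
Revenue = 3 × 3999/19 = 11997/19.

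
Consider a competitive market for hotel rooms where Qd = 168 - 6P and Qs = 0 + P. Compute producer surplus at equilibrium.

Producer surplus = 288

Equilibrium: 168 - 6P = 0 + P gives P* = 24, Q* = 24.
Supply starts at P = 0 (where Qs = 0).
PS = ½(24 − 0)(24) = 288.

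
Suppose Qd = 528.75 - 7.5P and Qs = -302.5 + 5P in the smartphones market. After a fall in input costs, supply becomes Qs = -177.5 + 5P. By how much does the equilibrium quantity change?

ΔQ = 75

Original equilibrium: P* = 66.5, Q* = 30.
New equilibrium: 528.75 - 7.5P = -177.5 + 5P, so 706.25 = 12.5P and P' = 56.5; Q' = 528.75 − 7.5(56.5) = 105.
Change in quantity: 105 − 30 = 75.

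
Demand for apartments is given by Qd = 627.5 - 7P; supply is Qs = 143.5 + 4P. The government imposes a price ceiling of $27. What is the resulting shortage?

Equilibrium price would be P* = 44, so the ceiling at 27 binds.
At P = 27: Qd = 627.5 − 7(27) = 438.5, Qs = 143.5 + 4(27) = 251.5.
Shortage = 438.5 − 251.5 = 187.

Shortage = 187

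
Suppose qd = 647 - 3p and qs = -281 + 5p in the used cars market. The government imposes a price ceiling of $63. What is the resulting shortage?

Shortage = 424

Equilibrium price would be p* = 116, so the ceiling at 63 binds.
At p = 63: qd = 647 − 3(63) = 458, qs = -281 + 5(63) = 34.
Shortage = 458 − 34 = 424.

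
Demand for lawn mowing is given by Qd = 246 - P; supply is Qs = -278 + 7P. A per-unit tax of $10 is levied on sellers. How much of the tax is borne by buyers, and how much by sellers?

Buyers bear $8.75, sellers bear $1.25

Pre-tax equilibrium: P* = 65.5, Q* = 180.5.
Tax on sellers shifts supply to Qs = -278 + 7(P − 10) = -348 + 7P.
246 - P = -348 + 7P gives buyer price Pb = 74.25; sellers receive Ps = 74.25 − 10 = 64.25.
New quantity: Q = 246 − 1(74.25) = 171.75.
Buyer burden = 74.25 − 65.5 = 8.75; seller burden = 65.5 − 64.25 = 1.25.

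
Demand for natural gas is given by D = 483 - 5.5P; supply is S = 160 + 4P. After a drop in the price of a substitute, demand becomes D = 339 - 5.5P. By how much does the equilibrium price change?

ΔP = -288/19

Original equilibrium: P* = 34, Q* = 296.
New equilibrium: 339 - 5.5P = 160 + 4P, so 179 = 9.5P and P' = 358/19; Q' = 339 − 5.5(358/19) = 4472/19.
Change in price: 358/19 − 34 = -288/19.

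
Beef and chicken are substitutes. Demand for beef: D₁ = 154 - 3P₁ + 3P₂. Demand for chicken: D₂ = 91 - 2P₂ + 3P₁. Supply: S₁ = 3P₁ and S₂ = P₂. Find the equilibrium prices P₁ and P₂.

P₁ = 245/3, P₂ = 112

Market 1: 154 - 3P₁ + 3P₂ = 3P₁ → 6P₁ - 3P₂ = 154.
Market 2: 3P₂ - 3P₁ = 91.
Eliminating P₂: 3×(1) + 3×(2) gives 9P₁ = 735, so P₁ = 245/3.
Back-substitute into (2): P₂ = (91 + 3×245/3) / 3 = 112.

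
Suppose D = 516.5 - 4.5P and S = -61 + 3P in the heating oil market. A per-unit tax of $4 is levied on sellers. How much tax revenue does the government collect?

Pre-tax equilibrium: P* = 77, Q* = 170.
Tax on sellers shifts supply to S = -61 + 3(P − 4) = -73 + 3P.
516.5 - 4.5P = -73 + 3P gives buyer price Pb = 78.6; sellers receive Ps = 78.6 − 4 = 74.6.
New quantity: Q = 516.5 − 4.5(78.6) = 162.8.
Revenue = 4 × 162.8 = 651.2.

Tax revenue = 651.2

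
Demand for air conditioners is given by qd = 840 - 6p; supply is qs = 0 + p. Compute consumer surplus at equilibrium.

Consumer surplus = 1200

Equilibrium: 840 - 6p = 0 + p gives p* = 120, q* = 120.
Demand choke price (qd = 0): p = 140.
CS = ½(140 − 120)(120) = 1200.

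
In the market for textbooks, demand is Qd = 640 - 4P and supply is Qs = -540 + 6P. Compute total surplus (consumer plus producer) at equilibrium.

Equilibrium: 640 - 4P = -540 + 6P gives P* = 118, Q* = 168.
Demand choke price: P = 160; supply starts at P = 90.
CS = ½(160 − 118)(168) = 3528; PS = ½(118 − 90)(168) = 2352.

Total surplus = 5880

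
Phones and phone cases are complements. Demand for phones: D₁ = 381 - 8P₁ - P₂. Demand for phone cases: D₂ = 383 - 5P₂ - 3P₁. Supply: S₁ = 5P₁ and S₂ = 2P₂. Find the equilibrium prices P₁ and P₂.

P₁ = 571/22, P₂ = 959/22

Market 1: 381 - 8P₁ - P₂ = 5P₁ → 13P₁ + P₂ = 381.
Market 2: 7P₂ + 3P₁ = 383.
Eliminating P₂: 7×(1) − 1×(2) gives 88P₁ = 2284, so P₁ = 571/22.
Back-substitute into (2): P₂ = (383 − 3×571/22) / 7 = 959/22.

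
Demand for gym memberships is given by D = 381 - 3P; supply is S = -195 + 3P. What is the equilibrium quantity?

Set D = S: 381 - 3P = -195 + 3P.
576 = 6P, so P* = 96.
Q* = 381 − 3(96) = 93.

Q* = 93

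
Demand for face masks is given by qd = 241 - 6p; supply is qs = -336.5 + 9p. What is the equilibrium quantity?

Set qd = qs: 241 - 6p = -336.5 + 9p.
577.5 = 15p, so p* = 38.5.
q* = 241 − 6(38.5) = 10.

q* = 10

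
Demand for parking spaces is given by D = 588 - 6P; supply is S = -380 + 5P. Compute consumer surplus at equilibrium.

Consumer surplus = 300

Equilibrium: 588 - 6P = -380 + 5P gives P* = 88, Q* = 60.
Demand choke price (D = 0): P = 98.
CS = ½(98 − 88)(60) = 300.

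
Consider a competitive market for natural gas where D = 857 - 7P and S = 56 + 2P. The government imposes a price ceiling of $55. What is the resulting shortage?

Equilibrium price would be P* = 89, so the ceiling at 55 binds.
At P = 55: D = 857 − 7(55) = 472, S = 56 + 2(55) = 166.
Shortage = 472 − 166 = 306.

Shortage = 306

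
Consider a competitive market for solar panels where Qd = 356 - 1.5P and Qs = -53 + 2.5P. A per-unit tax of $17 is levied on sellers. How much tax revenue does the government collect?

Pre-tax equilibrium: P* = 102.25, Q* = 202.625.
Tax on sellers shifts supply to Qs = -53 + 2.5(P − 17) = -95.5 + 2.5P.
356 - 1.5P = -95.5 + 2.5P gives buyer price Pb = 112.875; sellers receive Ps = 112.875 − 17 = 95.875.
New quantity: Q = 356 − 1.5(112.875) = 186.6875.
Revenue = 17 × 186.6875 = 3173.6875.

Tax revenue = 3173.6875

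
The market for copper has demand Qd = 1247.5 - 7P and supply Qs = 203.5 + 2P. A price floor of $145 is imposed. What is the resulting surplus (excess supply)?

Equilibrium price would be P* = 116, so the floor at 145 binds.
At P = 145: Qd = 232.5, Qs = 493.5.
Surplus = 493.5 − 232.5 = 261.

Surplus = 261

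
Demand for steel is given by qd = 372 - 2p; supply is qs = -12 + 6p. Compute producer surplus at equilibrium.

Producer surplus = 6348

Equilibrium: 372 - 2p = -12 + 6p gives p* = 48, q* = 276.
Supply starts at p = 2 (where qs = 0).
PS = ½(48 − 2)(276) = 6348.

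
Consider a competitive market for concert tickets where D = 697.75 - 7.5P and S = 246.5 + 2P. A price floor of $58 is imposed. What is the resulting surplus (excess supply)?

Equilibrium price would be P* = 47.5, so the floor at 58 binds.
At P = 58: D = 262.75, S = 362.5.
Surplus = 362.5 − 262.75 = 99.75.

Surplus = 99.75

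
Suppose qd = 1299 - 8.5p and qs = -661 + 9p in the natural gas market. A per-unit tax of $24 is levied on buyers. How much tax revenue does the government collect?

Tax revenue = 203352/35

Pre-tax equilibrium: p* = 112, q* = 347.
Tax on buyers shifts demand to qd = 1299 − 8.5(p + 24) = 1095 - 8.5p.
1095 - 8.5p = -661 + 9p gives seller price ps = 3512/35; buyers pay pb = 3512/35 + 24 = 4352/35.
New quantity: q = 1299 − 8.5(4352/35) = 8473/35.
Revenue = 24 × 8473/35 = 203352/35.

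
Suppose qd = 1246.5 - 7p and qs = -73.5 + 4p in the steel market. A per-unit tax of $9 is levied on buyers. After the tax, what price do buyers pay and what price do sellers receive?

Pre-tax equilibrium: p* = 120, q* = 406.5.
Tax on buyers shifts demand to qd = 1246.5 − 7(p + 9) = 1183.5 - 7p.
1183.5 - 7p = -73.5 + 4p gives seller price ps = 1257/11; buyers pay pb = 1257/11 + 9 = 1356/11.
New quantity: q = 1246.5 − 7(1356/11) = 8439/22.

Buyers pay 1356/11, sellers receive 1257/11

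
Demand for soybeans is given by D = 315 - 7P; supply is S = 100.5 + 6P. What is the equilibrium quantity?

Set D = S: 315 - 7P = 100.5 + 6P.
214.5 = 13P, so P* = 16.5.
Q* = 315 − 7(16.5) = 199.5.

Q* = 199.5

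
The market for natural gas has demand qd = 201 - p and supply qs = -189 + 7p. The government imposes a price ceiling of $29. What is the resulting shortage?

Shortage = 158

Equilibrium price would be p* = 48.75, so the ceiling at 29 binds.
At p = 29: qd = 201 − 1(29) = 172, qs = -189 + 7(29) = 14.
Shortage = 172 − 14 = 158.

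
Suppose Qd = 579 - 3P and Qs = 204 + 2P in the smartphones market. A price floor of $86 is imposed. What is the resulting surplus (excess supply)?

Equilibrium price would be P* = 75, so the floor at 86 binds.
At P = 86: Qd = 321, Qs = 376.
Surplus = 376 − 321 = 55.

Surplus = 55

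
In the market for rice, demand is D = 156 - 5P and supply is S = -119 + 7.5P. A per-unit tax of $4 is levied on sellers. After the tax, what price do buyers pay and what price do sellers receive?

Buyers pay $24.4, sellers receive $20.4

Pre-tax equilibrium: P* = 22, Q* = 46.
Tax on sellers shifts supply to S = -119 + 7.5(P − 4) = -149 + 7.5P.
156 - 5P = -149 + 7.5P gives buyer price Pb = 24.4; sellers receive Ps = 24.4 − 4 = 20.4.
New quantity: Q = 156 − 5(24.4) = 34.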